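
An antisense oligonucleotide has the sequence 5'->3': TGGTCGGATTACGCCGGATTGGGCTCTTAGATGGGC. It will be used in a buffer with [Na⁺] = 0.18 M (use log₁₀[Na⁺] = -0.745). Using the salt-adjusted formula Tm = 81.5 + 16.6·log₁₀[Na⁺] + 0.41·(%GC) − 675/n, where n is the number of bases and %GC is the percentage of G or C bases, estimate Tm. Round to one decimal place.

74.3°C

Length n = 36. Scanning the sequence gives A=5, C=7, G=14, T=10.
G+C = 21, so %GC = 21/36 × 100 = 58.333%
Salt term: 16.6 × (-0.745) = -12.367
GC term: 0.41 × 58.333 = 23.917; length term: −675/36 = −18.75
Tm = 81.5 + (-12.367) + 23.917 − 18.75 = 74.3 → 74.3°C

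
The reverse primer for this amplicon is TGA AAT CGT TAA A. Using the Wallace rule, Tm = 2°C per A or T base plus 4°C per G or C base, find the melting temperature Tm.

32°C

G=2, C=1, A=6, T=4
A+T = 10, G+C = 3
Tm = 2×10 + 4×3 = 32°C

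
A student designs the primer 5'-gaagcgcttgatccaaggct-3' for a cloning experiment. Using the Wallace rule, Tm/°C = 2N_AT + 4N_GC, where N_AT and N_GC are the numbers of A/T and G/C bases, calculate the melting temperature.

Scanning the sequence gives A=5, G=6, C=5, T=4.
AT pairs contribute 9, GC pairs contribute 11.
Tm = 4·11 + 2·9 = 44 + 18 = 62°C

62°C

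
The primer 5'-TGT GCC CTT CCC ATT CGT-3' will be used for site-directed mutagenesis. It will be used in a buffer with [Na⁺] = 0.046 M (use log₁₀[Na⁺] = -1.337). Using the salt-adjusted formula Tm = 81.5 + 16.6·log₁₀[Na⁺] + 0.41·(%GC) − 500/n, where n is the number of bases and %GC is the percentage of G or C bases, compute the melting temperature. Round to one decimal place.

Length n = 18. Counting bases: A=1, G=3, T=7, C=7
G+C = 10, so %GC = 10/18 × 100 = 55.556%
Salt term: 16.6 × (-1.337) = -22.194
GC term: 0.41 × 55.556 = 22.778; length term: −500/18 = −27.778
Tm = 81.5 + (-22.194) + 22.778 − 27.778 = 54.306 → 54.3°C

54.3°C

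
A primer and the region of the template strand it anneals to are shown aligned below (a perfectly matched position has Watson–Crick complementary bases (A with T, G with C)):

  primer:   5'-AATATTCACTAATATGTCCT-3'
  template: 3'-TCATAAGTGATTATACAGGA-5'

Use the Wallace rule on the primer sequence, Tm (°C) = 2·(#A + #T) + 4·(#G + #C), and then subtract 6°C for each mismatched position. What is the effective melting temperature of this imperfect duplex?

44°C

Primer base counts: A=7, T=8, G=1, C=4 → A+T=15, G+C=5
Perfect-match Tm = 2(15) + 4(5) = 30 + 20 = 50°C
Mismatches (positions where the bases are not complementary): 1 (at position 2)
Effective Tm = 50 − 1×6 = 50 − 6 = 44°C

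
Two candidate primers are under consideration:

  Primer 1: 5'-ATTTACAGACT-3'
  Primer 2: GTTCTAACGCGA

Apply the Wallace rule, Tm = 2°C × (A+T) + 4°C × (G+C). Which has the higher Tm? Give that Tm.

Primer 1: A+T=8, G+C=3 → Tm = 2(8)+4(3) = 28°C
Primer 2: A+T=6, G+C=6 → Tm = 2(6)+4(6) = 36°C
28°C vs 36°C → primer 2 is higher.

Primer 2, 36°C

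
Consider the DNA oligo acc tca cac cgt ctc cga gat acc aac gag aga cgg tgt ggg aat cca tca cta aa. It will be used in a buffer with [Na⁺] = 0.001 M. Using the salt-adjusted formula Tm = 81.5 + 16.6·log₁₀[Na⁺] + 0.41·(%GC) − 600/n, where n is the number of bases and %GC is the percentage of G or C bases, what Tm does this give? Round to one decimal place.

42.2°C

Length n = 56. Scanning the sequence gives G=12, T=9, A=18, C=17.
G+C = 29, so %GC = 29/56 × 100 = 51.786%
Salt term: 16.6 × (-3) = -49.8
GC term: 0.41 × 51.786 = 21.232; length term: −600/56 = −10.714
Tm = 81.5 + (-49.8) + 21.232 − 10.714 = 42.218 → 42.2°C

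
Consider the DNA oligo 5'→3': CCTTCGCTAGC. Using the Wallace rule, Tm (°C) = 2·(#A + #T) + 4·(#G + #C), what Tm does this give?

36°C

C=5, A=1, G=2, T=3
A+T = 4, G+C = 7
Tm = 2×4 + 4×7 = 36°C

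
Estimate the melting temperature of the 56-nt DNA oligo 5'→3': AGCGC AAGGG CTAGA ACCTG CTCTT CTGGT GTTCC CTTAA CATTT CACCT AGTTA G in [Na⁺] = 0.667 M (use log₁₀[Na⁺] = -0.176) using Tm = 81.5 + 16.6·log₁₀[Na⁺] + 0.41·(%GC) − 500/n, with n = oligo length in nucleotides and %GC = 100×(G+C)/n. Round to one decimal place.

89.4°C

Length n = 56. T=17, G=12, C=15, A=12
G+C = 27, so %GC = 27/56 × 100 = 48.214%
Salt term: 16.6 × (-0.176) = -2.922
GC term: 0.41 × 48.214 = 19.768; length term: −500/56 = −8.929
Tm = 81.5 + (-2.922) + 19.768 − 8.929 = 89.417 → 89.4°C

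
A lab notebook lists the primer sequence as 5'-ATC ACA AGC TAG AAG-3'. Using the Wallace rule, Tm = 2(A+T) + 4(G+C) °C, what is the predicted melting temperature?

42°C

G=3, C=3, T=2, A=7
A+T = 9, G+C = 6
Tm = 2×9 + 4×6 = 42°C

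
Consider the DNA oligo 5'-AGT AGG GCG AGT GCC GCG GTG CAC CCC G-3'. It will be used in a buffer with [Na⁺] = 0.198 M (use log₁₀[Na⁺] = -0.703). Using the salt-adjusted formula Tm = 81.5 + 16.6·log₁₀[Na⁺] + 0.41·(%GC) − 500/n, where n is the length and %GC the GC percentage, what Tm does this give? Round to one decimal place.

Length n = 28. Base counts: C=9, A=4, T=3, G=12
G+C = 21, so %GC = 21/28 × 100 = 75%
Salt term: 16.6 × (-0.703) = -11.67
GC term: 0.41 × 75 = 30.75; length term: −500/28 = −17.857
Tm = 81.5 + (-11.67) + 30.75 − 17.857 = 82.723 → 82.7°C

82.7°C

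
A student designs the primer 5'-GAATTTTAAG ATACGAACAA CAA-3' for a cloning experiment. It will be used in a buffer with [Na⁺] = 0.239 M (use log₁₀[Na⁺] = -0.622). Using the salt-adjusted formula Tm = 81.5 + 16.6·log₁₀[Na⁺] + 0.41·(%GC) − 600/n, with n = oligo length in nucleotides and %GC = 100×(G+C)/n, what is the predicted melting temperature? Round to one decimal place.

Length n = 23. Base counts: T=5, G=3, C=3, A=12
G+C = 6, so %GC = 6/23 × 100 = 26.087%
Salt term: 16.6 × (-0.622) = -10.325
GC term: 0.41 × 26.087 = 10.696; length term: −600/23 = −26.087
Tm = 81.5 + (-10.325) + 10.696 − 26.087 = 55.784 → 55.8°C

55.8°C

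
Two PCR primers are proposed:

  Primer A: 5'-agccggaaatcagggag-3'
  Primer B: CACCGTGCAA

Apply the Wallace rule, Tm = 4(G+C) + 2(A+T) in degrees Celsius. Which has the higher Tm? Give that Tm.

Primer A: A+T=7, G+C=10 → Tm = 2(7)+4(10) = 54°C
Primer B: A+T=4, G+C=6 → Tm = 2(4)+4(6) = 32°C
54°C vs 32°C → primer A is higher.

Primer A, 54°C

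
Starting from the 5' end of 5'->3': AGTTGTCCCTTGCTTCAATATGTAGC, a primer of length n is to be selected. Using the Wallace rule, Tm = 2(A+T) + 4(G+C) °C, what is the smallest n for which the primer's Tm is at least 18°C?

First 6 bases: AGTTGT → Tm = 16°C (< 18°C)
First 7 bases: AGTTGTC → Tm = 20°C (≥ 18°C)
Since every base adds ≥2°C, Tm only increases with n, so the threshold is first crossed at n = 7.

n = 7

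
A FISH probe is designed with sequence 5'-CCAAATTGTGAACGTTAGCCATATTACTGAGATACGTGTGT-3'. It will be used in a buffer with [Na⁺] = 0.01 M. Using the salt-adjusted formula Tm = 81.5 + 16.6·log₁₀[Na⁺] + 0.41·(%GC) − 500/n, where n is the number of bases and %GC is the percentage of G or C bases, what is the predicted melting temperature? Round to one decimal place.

Length n = 41. Scanning the sequence gives G=9, C=7, T=13, A=12.
G+C = 16, so %GC = 16/41 × 100 = 39.024%
Salt term: 16.6 × (-2) = -33.2
GC term: 0.41 × 39.024 = 16; length term: −500/41 = −12.195
Tm = 81.5 + (-33.2) + 16 − 12.195 = 52.105 → 52.1°C

52.1°C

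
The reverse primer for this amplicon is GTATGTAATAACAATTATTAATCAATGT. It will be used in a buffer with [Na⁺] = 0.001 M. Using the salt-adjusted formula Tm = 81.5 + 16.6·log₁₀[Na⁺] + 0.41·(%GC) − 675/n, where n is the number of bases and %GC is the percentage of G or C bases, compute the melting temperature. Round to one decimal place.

Length n = 28. T=11, G=3, C=2, A=12
G+C = 5, so %GC = 5/28 × 100 = 17.857%
Salt term: 16.6 × (-3) = -49.8
GC term: 0.41 × 17.857 = 7.321; length term: −675/28 = −24.107
Tm = 81.5 + (-49.8) + 7.321 − 24.107 = 14.914 → 14.9°C

14.9°C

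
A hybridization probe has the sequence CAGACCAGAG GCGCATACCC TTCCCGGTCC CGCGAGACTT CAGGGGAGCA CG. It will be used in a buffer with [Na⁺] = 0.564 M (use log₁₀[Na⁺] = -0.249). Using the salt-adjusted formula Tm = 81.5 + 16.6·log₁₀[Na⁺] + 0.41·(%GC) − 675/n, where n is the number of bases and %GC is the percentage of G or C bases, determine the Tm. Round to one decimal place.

92.0°C

Length n = 52. Base counts: G=16, C=19, T=6, A=11
G+C = 35, so %GC = 35/52 × 100 = 67.308%
Salt term: 16.6 × (-0.249) = -4.133
GC term: 0.41 × 67.308 = 27.596; length term: −675/52 = −12.981
Tm = 81.5 + (-4.133) + 27.596 − 12.981 = 91.982 → 92.0°C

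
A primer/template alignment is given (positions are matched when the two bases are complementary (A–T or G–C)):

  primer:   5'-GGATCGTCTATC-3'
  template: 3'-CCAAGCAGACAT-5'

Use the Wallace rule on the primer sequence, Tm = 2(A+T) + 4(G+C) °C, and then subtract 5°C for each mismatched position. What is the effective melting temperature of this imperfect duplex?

21°C

Primer base counts: A=2, T=4, G=3, C=3 → A+T=6, G+C=6
Perfect-match Tm = 2(6) + 4(6) = 12 + 24 = 36°C
Mismatches (positions where the bases are not complementary): 3 (at positions 3, 10, 12)
Effective Tm = 36 − 3×5 = 36 − 15 = 21°C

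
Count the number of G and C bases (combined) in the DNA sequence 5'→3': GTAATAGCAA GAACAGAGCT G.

A=9, T=3, C=3, G=6
Total G or C: 6 + 3 = 9

9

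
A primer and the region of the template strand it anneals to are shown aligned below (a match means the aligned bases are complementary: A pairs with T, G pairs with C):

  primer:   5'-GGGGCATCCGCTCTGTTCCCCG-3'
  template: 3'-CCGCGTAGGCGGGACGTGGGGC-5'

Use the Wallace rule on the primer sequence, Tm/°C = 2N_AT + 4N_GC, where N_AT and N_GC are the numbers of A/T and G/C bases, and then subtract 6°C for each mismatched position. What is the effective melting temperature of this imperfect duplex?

Primer base counts: A=1, T=5, G=7, C=9 → A+T=6, G+C=16
Perfect-match Tm = 2(6) + 4(16) = 12 + 64 = 76°C
Mismatches (positions where the bases are not complementary): 4 (at positions 3, 12, 16, 17)
Effective Tm = 76 − 4×6 = 76 − 24 = 52°C

52°C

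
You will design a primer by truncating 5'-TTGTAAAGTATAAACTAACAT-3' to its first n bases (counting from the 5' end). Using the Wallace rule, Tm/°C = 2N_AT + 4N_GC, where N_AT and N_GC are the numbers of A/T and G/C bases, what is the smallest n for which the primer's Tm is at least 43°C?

First 18 bases: TTGTAAAGTATAAACTAA → Tm = 42°C (< 43°C)
First 19 bases: TTGTAAAGTATAAACTAAC → Tm = 46°C (≥ 43°C)
Each additional base adds 2°C (A/T) or 4°C (G/C), so Tm is non-decreasing in n; n = 19 is the first length to reach 43°C.

n = 19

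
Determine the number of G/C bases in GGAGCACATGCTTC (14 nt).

G=4, T=3, A=3, C=4
G+C = 4 + 4 = 8

8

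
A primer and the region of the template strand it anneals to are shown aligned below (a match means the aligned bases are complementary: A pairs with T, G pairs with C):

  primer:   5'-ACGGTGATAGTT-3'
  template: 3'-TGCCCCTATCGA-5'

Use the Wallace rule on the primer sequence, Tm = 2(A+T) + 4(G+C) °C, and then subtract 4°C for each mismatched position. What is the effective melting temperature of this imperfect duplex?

Primer base counts: A=3, T=4, G=4, C=1 → A+T=7, G+C=5
Perfect-match Tm = 2(7) + 4(5) = 14 + 20 = 34°C
Mismatches (positions where the bases are not complementary): 2 (at positions 5, 11)
Effective Tm = 34 − 2×4 = 34 − 8 = 26°C

26°C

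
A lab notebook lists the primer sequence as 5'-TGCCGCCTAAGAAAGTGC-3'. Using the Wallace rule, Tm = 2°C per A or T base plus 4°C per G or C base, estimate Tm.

56°C

C=5, T=3, A=5, G=5
So N_AT = 8 and N_GC = 10.
Tm = 2×8 + 4×10 = 56°C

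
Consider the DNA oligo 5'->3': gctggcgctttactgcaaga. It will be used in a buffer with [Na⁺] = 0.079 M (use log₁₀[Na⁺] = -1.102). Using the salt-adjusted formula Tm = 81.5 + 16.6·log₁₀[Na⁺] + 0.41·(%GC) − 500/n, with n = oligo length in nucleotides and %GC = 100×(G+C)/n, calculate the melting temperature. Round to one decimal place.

Length n = 20. T=5, C=5, G=6, A=4
G+C = 11, so %GC = 11/20 × 100 = 55%
Salt term: 16.6 × (-1.102) = -18.293
GC term: 0.41 × 55 = 22.55; length term: −500/20 = −25
Tm = 81.5 + (-18.293) + 22.55 − 25 = 60.757 → 60.8°C

60.8°C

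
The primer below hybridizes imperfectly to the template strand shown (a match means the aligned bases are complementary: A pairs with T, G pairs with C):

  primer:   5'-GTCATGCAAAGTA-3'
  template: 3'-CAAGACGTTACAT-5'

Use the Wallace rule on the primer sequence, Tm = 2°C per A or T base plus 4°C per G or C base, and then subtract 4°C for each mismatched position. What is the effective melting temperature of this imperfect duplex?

Primer base counts: A=5, T=3, G=3, C=2 → A+T=8, G+C=5
Perfect-match Tm = 2(8) + 4(5) = 16 + 20 = 36°C
Mismatches (positions where the bases are not complementary): 3 (at positions 3, 4, 10)
Effective Tm = 36 − 3×4 = 36 − 12 = 24°C

24°C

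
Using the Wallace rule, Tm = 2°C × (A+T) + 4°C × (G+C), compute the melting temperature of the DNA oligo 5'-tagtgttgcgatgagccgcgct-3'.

G=8, A=3, C=5, T=6
A+T = 9, G+C = 13
Tm = 4·13 + 2·9 = 52 + 18 = 70°C

70°C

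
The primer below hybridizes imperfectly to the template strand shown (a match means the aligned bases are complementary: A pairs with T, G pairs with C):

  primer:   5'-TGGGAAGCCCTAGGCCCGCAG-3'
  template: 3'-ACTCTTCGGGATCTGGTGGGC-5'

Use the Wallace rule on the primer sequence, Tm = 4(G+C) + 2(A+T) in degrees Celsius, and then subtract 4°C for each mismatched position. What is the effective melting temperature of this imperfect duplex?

52°C

Primer base counts: A=4, T=2, G=8, C=7 → A+T=6, G+C=15
Perfect-match Tm = 2(6) + 4(15) = 12 + 60 = 72°C
Mismatches (positions where the bases are not complementary): 5 (at positions 3, 14, 17, 18, 20)
Effective Tm = 72 − 5×4 = 72 − 20 = 52°C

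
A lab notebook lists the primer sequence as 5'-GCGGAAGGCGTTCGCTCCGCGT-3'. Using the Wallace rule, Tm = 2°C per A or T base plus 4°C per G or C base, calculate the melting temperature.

76°C

C=7, G=9, T=4, A=2
A+T = 6, G+C = 16
Tm = 4·16 + 2·6 = 64 + 12 = 76°C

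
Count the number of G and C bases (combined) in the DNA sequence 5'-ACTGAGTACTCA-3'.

C=3, G=2, A=4, T=3
Total G or C: 2 + 3 = 5

5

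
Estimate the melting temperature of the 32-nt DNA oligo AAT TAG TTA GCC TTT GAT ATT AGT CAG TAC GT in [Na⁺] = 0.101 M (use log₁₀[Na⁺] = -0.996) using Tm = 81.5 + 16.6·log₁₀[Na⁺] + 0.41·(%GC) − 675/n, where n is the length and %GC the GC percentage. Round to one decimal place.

56.7°C

Length n = 32. Counting bases: A=9, C=4, T=13, G=6
G+C = 10, so %GC = 10/32 × 100 = 31.25%
Salt term: 16.6 × (-0.996) = -16.534
GC term: 0.41 × 31.25 = 12.812; length term: −675/32 = −21.094
Tm = 81.5 + (-16.534) + 12.812 − 21.094 = 56.684 → 56.7°C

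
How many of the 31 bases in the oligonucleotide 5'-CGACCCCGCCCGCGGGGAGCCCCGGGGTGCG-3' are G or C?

Counting bases: G=14, C=14, A=2, T=1
Total G or C: 14 + 14 = 28

28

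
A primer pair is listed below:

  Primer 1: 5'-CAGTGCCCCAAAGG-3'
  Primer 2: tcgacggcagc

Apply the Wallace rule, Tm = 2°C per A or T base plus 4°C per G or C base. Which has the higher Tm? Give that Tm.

Primer 1, 46°C

Primer 1: A+T=5, G+C=9 → Tm = 2(5)+4(9) = 46°C
Primer 2: A+T=3, G+C=8 → Tm = 2(3)+4(8) = 38°C
46°C vs 38°C → primer 1 is higher.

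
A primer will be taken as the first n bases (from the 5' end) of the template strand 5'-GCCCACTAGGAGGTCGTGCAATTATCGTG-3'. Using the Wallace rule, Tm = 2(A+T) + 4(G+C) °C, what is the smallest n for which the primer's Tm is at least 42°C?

n = 13

First 12 bases: GCCCACTAGGAG → Tm = 40°C (< 42°C)
First 13 bases: GCCCACTAGGAGG → Tm = 44°C (≥ 42°C)
Since every base adds ≥2°C, Tm only increases with n, so the threshold is first crossed at n = 13.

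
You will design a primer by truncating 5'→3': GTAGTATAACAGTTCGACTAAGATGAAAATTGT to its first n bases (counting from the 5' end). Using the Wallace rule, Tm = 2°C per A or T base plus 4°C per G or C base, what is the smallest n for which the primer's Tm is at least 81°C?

n = 32

First 31 bases: GTAGTATAACAGTTCGACTAAGATGAAAATT → Tm = 80°C (< 81°C)
First 32 bases: GTAGTATAACAGTTCGACTAAGATGAAAATTG → Tm = 84°C (≥ 81°C)
Each additional base adds 2°C (A/T) or 4°C (G/C), so Tm is non-decreasing in n; n = 32 is the first length to reach 81°C.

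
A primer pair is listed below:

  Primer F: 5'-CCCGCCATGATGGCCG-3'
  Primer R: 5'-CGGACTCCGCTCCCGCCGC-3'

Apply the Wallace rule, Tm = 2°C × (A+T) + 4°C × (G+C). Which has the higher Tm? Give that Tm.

Primer R, 70°C

Primer F: A+T=4, G+C=12 → Tm = 2(4)+4(12) = 56°C
Primer R: A+T=3, G+C=16 → Tm = 2(3)+4(16) = 70°C
56°C vs 70°C → primer R is higher.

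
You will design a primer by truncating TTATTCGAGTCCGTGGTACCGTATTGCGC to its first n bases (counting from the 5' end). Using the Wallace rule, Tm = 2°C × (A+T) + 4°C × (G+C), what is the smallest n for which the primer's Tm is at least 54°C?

n = 19

First 18 bases: TTATTCGAGTCCGTGGTA → Tm = 52°C (< 54°C)
First 19 bases: TTATTCGAGTCCGTGGTAC → Tm = 56°C (≥ 54°C)
Since every base adds ≥2°C, Tm only increases with n, so the threshold is first crossed at n = 19.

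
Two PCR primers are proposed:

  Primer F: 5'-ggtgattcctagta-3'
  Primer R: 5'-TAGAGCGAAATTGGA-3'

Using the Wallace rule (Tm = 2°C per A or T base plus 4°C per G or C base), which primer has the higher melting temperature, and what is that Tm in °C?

Primer R, 42°C

Primer F: A+T=8, G+C=6 → Tm = 2(8)+4(6) = 40°C
Primer R: A+T=9, G+C=6 → Tm = 2(9)+4(6) = 42°C
40°C vs 42°C → primer R is higher.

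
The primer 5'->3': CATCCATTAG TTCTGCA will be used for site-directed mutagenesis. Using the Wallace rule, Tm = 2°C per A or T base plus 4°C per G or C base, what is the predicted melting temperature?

48°C

T=6, A=4, C=5, G=2
AT pairs contribute 10, GC pairs contribute 7.
Tm = 2(10) + 4(7) = 20 + 28 = 48°C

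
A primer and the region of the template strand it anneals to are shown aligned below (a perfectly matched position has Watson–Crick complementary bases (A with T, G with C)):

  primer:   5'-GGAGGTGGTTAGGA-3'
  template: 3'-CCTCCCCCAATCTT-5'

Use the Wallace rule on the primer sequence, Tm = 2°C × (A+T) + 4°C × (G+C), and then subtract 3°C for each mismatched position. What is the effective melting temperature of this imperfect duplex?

38°C

Primer base counts: A=3, T=3, G=8, C=0 → A+T=6, G+C=8
Perfect-match Tm = 2(6) + 4(8) = 12 + 32 = 44°C
Mismatches (positions where the bases are not complementary): 2 (at positions 6, 13)
Effective Tm = 44 − 2×3 = 44 − 6 = 38°C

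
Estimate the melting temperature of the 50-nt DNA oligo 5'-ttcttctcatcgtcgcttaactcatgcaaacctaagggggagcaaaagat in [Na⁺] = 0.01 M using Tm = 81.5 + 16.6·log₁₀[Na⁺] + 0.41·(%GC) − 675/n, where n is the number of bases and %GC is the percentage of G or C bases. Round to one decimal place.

52.8°C

Length n = 50. C=12, A=15, T=13, G=10
G+C = 22, so %GC = 22/50 × 100 = 44%
Salt term: 16.6 × (-2) = -33.2
GC term: 0.41 × 44 = 18.04; length term: −675/50 = −13.5
Tm = 81.5 + (-33.2) + 18.04 − 13.5 = 52.84 → 52.8°C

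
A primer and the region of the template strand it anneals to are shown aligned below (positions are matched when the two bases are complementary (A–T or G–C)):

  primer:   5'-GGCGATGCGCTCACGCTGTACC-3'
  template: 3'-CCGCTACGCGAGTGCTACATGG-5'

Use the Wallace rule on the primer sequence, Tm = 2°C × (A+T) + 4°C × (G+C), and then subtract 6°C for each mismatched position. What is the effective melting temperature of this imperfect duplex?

Primer base counts: A=3, T=4, G=7, C=8 → A+T=7, G+C=15
Perfect-match Tm = 2(7) + 4(15) = 14 + 60 = 74°C
Mismatches (positions where the bases are not complementary): 1 (at position 16)
Effective Tm = 74 − 1×6 = 74 − 6 = 68°C

68°C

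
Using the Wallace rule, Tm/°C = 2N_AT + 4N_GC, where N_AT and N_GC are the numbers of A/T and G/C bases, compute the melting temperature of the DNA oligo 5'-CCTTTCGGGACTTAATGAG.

C=4, G=5, A=4, T=6
A+T = 10, G+C = 9
Tm = 2(10) + 4(9) = 20 + 36 = 56°C

56°C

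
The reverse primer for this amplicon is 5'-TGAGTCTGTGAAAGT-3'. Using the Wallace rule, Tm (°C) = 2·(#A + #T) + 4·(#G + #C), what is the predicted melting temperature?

C=1, A=4, G=5, T=5
A+T = 9, G+C = 6
Tm = 2(9) + 4(6) = 18 + 24 = 42°C

42°C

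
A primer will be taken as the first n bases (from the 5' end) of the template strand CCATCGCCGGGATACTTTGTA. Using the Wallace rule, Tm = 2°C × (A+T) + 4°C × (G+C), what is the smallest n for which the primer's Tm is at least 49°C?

n = 15

First 14 bases: CCATCGCCGGGATA → Tm = 46°C (< 49°C)
First 15 bases: CCATCGCCGGGATAC → Tm = 50°C (≥ 49°C)
Since every base adds ≥2°C, Tm only increases with n, so the threshold is first crossed at n = 15.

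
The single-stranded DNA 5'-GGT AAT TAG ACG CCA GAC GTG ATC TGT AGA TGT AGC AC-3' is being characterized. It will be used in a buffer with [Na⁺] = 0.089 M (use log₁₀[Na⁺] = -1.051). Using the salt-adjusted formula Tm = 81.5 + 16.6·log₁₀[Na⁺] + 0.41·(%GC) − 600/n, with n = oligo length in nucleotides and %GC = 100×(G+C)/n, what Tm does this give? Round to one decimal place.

Length n = 38. Scanning the sequence gives C=7, T=9, G=11, A=11.
G+C = 18, so %GC = 18/38 × 100 = 47.368%
Salt term: 16.6 × (-1.051) = -17.447
GC term: 0.41 × 47.368 = 19.421; length term: −600/38 = −15.789
Tm = 81.5 + (-17.447) + 19.421 − 15.789 = 67.685 → 67.7°C

67.7°C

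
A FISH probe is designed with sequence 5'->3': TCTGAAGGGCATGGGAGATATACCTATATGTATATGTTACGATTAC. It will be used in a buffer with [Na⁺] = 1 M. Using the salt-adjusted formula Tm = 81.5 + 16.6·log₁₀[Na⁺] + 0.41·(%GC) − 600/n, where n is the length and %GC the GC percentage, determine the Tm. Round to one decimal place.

Length n = 46. A=14, T=15, G=11, C=6
G+C = 17, so %GC = 17/46 × 100 = 36.957%
Salt term: 16.6 × (0) = 0
GC term: 0.41 × 36.957 = 15.152; length term: −600/46 = −13.043
Tm = 81.5 + (0) + 15.152 − 13.043 = 83.609 → 83.6°C

83.6°C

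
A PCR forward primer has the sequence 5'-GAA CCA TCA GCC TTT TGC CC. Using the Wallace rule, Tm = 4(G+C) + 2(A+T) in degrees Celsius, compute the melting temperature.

Scanning the sequence gives T=5, G=3, C=8, A=4.
So N_AT = 9 and N_GC = 11.
Tm = 2×9 + 4×11 = 62°C

62°C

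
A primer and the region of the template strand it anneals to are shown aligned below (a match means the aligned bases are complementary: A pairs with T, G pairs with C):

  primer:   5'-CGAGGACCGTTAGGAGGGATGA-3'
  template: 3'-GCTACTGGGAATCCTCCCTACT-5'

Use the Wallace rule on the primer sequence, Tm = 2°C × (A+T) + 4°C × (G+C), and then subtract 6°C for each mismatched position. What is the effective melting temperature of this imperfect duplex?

Primer base counts: A=6, T=3, G=10, C=3 → A+T=9, G+C=13
Perfect-match Tm = 2(9) + 4(13) = 18 + 52 = 70°C
Mismatches (positions where the bases are not complementary): 2 (at positions 4, 9)
Effective Tm = 70 − 2×6 = 70 − 12 = 58°C

58°C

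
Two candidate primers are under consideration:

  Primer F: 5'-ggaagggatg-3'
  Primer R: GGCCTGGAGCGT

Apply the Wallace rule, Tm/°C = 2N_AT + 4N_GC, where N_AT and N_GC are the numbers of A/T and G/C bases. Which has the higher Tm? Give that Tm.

Primer R, 42°C

Primer F: A+T=4, G+C=6 → Tm = 2(4)+4(6) = 32°C
Primer R: A+T=3, G+C=9 → Tm = 2(3)+4(9) = 42°C
32°C vs 42°C → primer R is higher.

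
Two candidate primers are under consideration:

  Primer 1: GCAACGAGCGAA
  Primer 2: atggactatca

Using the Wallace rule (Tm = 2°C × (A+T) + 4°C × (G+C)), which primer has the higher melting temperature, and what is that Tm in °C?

Primer 1: A+T=5, G+C=7 → Tm = 2(5)+4(7) = 38°C
Primer 2: A+T=7, G+C=4 → Tm = 2(7)+4(4) = 30°C
38°C vs 30°C → primer 1 is higher.

Primer 1, 38°C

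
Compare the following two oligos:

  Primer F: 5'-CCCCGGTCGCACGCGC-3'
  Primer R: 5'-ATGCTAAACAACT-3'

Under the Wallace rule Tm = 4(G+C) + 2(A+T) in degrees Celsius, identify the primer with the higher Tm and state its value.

Primer F: A+T=2, G+C=14 → Tm = 2(2)+4(14) = 60°C
Primer R: A+T=9, G+C=4 → Tm = 2(9)+4(4) = 34°C
60°C vs 34°C → primer F is higher.

Primer F, 60°C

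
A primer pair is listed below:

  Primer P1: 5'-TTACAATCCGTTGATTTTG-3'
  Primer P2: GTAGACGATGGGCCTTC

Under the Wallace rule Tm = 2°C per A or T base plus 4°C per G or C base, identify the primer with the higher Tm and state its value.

Primer P2, 54°C

Primer P1: A+T=13, G+C=6 → Tm = 2(13)+4(6) = 50°C
Primer P2: A+T=7, G+C=10 → Tm = 2(7)+4(10) = 54°C
50°C vs 54°C → primer P2 is higher.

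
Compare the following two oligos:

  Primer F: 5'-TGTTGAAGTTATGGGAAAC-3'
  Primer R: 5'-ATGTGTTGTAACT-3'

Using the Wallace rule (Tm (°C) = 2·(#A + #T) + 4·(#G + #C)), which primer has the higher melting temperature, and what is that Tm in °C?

Primer F, 52°C

Primer F: A+T=12, G+C=7 → Tm = 2(12)+4(7) = 52°C
Primer R: A+T=9, G+C=4 → Tm = 2(9)+4(4) = 34°C
52°C vs 34°C → primer F is higher.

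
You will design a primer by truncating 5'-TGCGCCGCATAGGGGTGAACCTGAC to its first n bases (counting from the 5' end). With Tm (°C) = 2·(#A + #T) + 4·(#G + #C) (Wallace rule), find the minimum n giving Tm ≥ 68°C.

First 20 bases: TGCGCCGCATAGGGGTGAAC → Tm = 66°C (< 68°C)
First 21 bases: TGCGCCGCATAGGGGTGAACC → Tm = 70°C (≥ 68°C)
Each additional base adds 2°C (A/T) or 4°C (G/C), so Tm is non-decreasing in n; n = 21 is the first length to reach 68°C.

n = 21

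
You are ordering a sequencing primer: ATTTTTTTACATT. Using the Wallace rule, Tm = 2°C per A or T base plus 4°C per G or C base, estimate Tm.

T=9, G=0, C=1, A=3
So N_AT = 12 and N_GC = 1.
Tm = 2×12 + 4×1 = 28°C

28°C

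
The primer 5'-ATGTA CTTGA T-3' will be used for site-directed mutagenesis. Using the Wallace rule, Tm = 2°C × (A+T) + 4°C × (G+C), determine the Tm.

28°C

Scanning the sequence gives C=1, T=5, A=3, G=2.
So N_AT = 8 and N_GC = 3.
Tm = 2(8) + 4(3) = 16 + 12 = 28°C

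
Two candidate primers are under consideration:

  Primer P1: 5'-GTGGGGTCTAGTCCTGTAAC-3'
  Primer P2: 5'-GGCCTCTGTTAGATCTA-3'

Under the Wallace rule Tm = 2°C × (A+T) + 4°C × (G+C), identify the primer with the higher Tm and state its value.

Primer P1: A+T=9, G+C=11 → Tm = 2(9)+4(11) = 62°C
Primer P2: A+T=9, G+C=8 → Tm = 2(9)+4(8) = 50°C
62°C vs 50°C → primer P1 is higher.

Primer P1, 62°C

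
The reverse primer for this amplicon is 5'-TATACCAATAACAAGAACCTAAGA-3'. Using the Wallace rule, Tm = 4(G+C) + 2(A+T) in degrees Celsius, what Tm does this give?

Counting bases: T=4, C=5, G=2, A=13
AT pairs contribute 17, GC pairs contribute 7.
Tm = 2(17) + 4(7) = 34 + 28 = 62°C

62°C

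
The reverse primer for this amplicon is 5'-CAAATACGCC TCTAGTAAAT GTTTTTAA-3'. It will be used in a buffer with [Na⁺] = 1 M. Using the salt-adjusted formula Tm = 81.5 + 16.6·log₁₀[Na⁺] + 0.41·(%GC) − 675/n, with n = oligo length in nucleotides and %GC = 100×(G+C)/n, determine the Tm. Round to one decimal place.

69.1°C

Length n = 28. G=3, C=5, T=10, A=10
G+C = 8, so %GC = 8/28 × 100 = 28.571%
Salt term: 16.6 × (0) = 0
GC term: 0.41 × 28.571 = 11.714; length term: −675/28 = −24.107
Tm = 81.5 + (0) + 11.714 − 24.107 = 69.107 → 69.1°C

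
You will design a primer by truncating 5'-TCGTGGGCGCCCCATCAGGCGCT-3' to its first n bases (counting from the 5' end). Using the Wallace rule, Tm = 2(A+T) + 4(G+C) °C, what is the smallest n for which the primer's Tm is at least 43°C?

n = 12

First 11 bases: TCGTGGGCGCC → Tm = 40°C (< 43°C)
First 12 bases: TCGTGGGCGCCC → Tm = 44°C (≥ 43°C)
Each additional base adds 2°C (A/T) or 4°C (G/C), so Tm is non-decreasing in n; n = 12 is the first length to reach 43°C.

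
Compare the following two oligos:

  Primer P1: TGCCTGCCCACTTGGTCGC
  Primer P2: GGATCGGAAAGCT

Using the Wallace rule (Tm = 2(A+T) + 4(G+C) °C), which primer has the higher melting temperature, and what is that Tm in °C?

Primer P1, 64°C

Primer P1: A+T=6, G+C=13 → Tm = 2(6)+4(13) = 64°C
Primer P2: A+T=6, G+C=7 → Tm = 2(6)+4(7) = 40°C
64°C vs 40°C → primer P1 is higher.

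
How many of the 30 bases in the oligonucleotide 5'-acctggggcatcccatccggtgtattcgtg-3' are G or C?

18

Scanning the sequence gives C=9, G=9, T=8, A=4.
G+C = 9 + 9 = 18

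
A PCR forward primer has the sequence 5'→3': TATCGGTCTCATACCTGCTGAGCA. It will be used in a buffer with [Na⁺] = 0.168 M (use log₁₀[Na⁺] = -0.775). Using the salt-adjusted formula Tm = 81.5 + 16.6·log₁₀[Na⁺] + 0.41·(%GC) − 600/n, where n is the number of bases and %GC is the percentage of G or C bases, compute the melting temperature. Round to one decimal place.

64.1°C

Length n = 24. G=5, T=7, C=7, A=5
G+C = 12, so %GC = 12/24 × 100 = 50%
Salt term: 16.6 × (-0.775) = -12.865
GC term: 0.41 × 50 = 20.5; length term: −600/24 = −25
Tm = 81.5 + (-12.865) + 20.5 − 25 = 64.135 → 64.1°C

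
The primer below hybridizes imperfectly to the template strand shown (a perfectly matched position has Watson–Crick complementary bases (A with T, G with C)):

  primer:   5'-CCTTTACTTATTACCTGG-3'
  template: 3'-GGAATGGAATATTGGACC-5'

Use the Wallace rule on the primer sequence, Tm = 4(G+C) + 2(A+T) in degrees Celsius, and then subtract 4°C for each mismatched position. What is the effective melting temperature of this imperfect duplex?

38°C

Primer base counts: A=3, T=8, G=2, C=5 → A+T=11, G+C=7
Perfect-match Tm = 2(11) + 4(7) = 22 + 28 = 50°C
Mismatches (positions where the bases are not complementary): 3 (at positions 5, 6, 12)
Effective Tm = 50 − 3×4 = 50 − 12 = 38°C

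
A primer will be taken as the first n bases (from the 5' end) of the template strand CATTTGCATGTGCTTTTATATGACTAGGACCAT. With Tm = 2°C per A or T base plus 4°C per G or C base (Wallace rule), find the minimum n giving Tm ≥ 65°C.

n = 25

First 24 bases: CATTTGCATGTGCTTTTATATGAC → Tm = 64°C (< 65°C)
First 25 bases: CATTTGCATGTGCTTTTATATGACT → Tm = 66°C (≥ 65°C)
Since every base adds ≥2°C, Tm only increases with n, so the threshold is first crossed at n = 25.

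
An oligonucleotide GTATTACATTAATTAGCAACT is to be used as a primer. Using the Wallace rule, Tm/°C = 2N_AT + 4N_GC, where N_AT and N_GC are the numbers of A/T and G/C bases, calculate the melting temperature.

52°C

Counting bases: C=3, A=8, G=2, T=8
A+T = 16, G+C = 5
Tm = 2×16 + 4×5 = 52°C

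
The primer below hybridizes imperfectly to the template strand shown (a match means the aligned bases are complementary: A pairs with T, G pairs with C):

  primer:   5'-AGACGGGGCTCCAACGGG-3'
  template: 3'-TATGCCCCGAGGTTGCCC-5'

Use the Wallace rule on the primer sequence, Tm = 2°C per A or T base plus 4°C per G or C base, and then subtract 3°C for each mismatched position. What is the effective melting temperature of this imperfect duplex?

Primer base counts: A=4, T=1, G=8, C=5 → A+T=5, G+C=13
Perfect-match Tm = 2(5) + 4(13) = 10 + 52 = 62°C
Mismatches (positions where the bases are not complementary): 1 (at position 2)
Effective Tm = 62 − 1×3 = 62 − 3 = 59°C

59°C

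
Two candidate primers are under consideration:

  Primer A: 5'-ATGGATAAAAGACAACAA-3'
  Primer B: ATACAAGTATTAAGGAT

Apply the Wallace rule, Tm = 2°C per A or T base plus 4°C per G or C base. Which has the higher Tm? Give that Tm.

Primer A: A+T=13, G+C=5 → Tm = 2(13)+4(5) = 46°C
Primer B: A+T=13, G+C=4 → Tm = 2(13)+4(4) = 42°C
46°C vs 42°C → primer A is higher.

Primer A, 46°C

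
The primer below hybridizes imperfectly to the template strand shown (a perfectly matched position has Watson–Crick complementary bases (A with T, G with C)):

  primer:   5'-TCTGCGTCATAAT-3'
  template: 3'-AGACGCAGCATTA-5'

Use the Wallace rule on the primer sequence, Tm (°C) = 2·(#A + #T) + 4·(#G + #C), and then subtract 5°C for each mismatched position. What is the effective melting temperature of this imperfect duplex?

Primer base counts: A=3, T=5, G=2, C=3 → A+T=8, G+C=5
Perfect-match Tm = 2(8) + 4(5) = 16 + 20 = 36°C
Mismatches (positions where the bases are not complementary): 1 (at position 9)
Effective Tm = 36 − 1×5 = 36 − 5 = 31°C

31°C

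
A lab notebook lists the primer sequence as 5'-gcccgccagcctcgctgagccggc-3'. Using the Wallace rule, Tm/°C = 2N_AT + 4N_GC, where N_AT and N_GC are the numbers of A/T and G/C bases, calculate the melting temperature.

Base counts: G=8, A=2, T=2, C=12
A+T = 4, G+C = 20
Tm = 4·20 + 2·4 = 80 + 8 = 88°C

88°C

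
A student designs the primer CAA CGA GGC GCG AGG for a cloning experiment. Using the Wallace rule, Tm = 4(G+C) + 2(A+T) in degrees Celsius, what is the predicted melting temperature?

52°C

Base counts: C=4, G=7, T=0, A=4
A+T = 4, G+C = 11
Tm = 2×4 + 4×11 = 52°C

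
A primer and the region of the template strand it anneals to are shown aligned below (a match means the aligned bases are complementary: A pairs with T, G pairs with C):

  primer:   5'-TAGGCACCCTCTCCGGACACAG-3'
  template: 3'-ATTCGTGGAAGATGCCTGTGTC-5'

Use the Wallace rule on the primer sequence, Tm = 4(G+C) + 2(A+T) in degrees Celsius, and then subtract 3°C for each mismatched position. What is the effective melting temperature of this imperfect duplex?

Primer base counts: A=5, T=3, G=5, C=9 → A+T=8, G+C=14
Perfect-match Tm = 2(8) + 4(14) = 16 + 56 = 72°C
Mismatches (positions where the bases are not complementary): 3 (at positions 3, 9, 13)
Effective Tm = 72 − 3×3 = 72 − 9 = 63°C

63°C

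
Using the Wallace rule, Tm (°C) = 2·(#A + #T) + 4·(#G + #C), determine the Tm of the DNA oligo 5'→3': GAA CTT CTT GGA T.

36°C

Base counts: C=2, A=3, G=3, T=5
A+T = 8, G+C = 5
Tm = 2×8 + 4×5 = 36°C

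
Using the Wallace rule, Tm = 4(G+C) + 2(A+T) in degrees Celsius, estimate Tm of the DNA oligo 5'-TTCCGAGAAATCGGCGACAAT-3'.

Base counts: T=4, G=5, A=7, C=5
AT pairs contribute 11, GC pairs contribute 10.
Tm = 2×11 + 4×10 = 62°C

62°C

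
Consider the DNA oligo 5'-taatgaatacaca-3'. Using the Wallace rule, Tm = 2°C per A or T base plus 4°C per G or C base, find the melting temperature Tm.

32°C

C=2, T=3, A=7, G=1
A+T = 10, G+C = 3
Tm = 4·3 + 2·10 = 12 + 20 = 32°C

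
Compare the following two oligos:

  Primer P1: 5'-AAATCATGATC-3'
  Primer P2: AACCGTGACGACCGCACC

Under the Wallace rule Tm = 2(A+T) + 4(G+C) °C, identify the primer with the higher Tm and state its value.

Primer P2, 60°C

Primer P1: A+T=8, G+C=3 → Tm = 2(8)+4(3) = 28°C
Primer P2: A+T=6, G+C=12 → Tm = 2(6)+4(12) = 60°C
28°C vs 60°C → primer P2 is higher.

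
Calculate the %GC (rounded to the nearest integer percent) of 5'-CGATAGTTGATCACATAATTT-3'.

29%

Counting bases: C=3, G=3, T=8, A=7
G+C = 3 + 3 = 6 out of 21 bases
%GC = 6/21 × 100 = 28.57% ≈ 29%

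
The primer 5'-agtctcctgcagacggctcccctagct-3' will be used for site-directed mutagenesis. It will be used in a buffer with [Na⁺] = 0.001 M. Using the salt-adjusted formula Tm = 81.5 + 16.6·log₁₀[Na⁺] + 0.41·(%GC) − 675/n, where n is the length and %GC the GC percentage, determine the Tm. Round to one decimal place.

32.5°C

Length n = 27. G=6, C=11, T=6, A=4
G+C = 17, so %GC = 17/27 × 100 = 62.963%
Salt term: 16.6 × (-3) = -49.8
GC term: 0.41 × 62.963 = 25.815; length term: −675/27 = −25
Tm = 81.5 + (-49.8) + 25.815 − 25 = 32.515 → 32.5°C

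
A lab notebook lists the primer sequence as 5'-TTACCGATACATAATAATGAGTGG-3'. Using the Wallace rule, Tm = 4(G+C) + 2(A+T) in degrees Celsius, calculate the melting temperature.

64°C

T=7, G=5, A=9, C=3
So N_AT = 16 and N_GC = 8.
Tm = 4·8 + 2·16 = 32 + 32 = 64°C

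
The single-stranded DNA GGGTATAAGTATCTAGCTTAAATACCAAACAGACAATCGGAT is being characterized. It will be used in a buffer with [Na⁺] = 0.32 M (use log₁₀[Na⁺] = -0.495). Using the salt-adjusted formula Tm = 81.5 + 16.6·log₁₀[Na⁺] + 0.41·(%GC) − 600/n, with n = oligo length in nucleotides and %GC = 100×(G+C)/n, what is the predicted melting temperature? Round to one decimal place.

73.6°C

Length n = 42. A=17, C=7, G=8, T=10
G+C = 15, so %GC = 15/42 × 100 = 35.714%
Salt term: 16.6 × (-0.495) = -8.217
GC term: 0.41 × 35.714 = 14.643; length term: −600/42 = −14.286
Tm = 81.5 + (-8.217) + 14.643 − 14.286 = 73.64 → 73.6°C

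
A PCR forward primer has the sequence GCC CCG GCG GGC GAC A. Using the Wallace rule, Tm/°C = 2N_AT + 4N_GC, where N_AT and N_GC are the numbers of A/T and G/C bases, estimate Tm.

60°C

T=0, A=2, C=7, G=7
A+T = 2, G+C = 14
Tm = 2(2) + 4(14) = 4 + 56 = 60°C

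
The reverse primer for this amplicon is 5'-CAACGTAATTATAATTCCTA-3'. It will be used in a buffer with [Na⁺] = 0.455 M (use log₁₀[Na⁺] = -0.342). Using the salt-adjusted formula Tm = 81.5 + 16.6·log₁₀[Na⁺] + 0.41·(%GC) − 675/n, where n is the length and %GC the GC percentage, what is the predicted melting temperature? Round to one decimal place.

52.3°C

Length n = 20. Scanning the sequence gives C=4, A=8, G=1, T=7.
G+C = 5, so %GC = 5/20 × 100 = 25%
Salt term: 16.6 × (-0.342) = -5.677
GC term: 0.41 × 25 = 10.25; length term: −675/20 = −33.75
Tm = 81.5 + (-5.677) + 10.25 − 33.75 = 52.323 → 52.3°C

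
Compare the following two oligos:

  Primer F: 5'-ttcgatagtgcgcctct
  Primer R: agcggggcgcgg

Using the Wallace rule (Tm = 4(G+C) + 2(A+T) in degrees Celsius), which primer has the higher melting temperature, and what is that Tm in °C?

Primer F: A+T=8, G+C=9 → Tm = 2(8)+4(9) = 52°C
Primer R: A+T=1, G+C=11 → Tm = 2(1)+4(11) = 46°C
52°C vs 46°C → primer F is higher.

Primer F, 52°C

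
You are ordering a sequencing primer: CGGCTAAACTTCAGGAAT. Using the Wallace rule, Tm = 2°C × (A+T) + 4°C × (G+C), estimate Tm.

52°C

Counting bases: G=4, C=4, A=6, T=4
A+T = 10, G+C = 8
Tm = 2(10) + 4(8) = 20 + 32 = 52°C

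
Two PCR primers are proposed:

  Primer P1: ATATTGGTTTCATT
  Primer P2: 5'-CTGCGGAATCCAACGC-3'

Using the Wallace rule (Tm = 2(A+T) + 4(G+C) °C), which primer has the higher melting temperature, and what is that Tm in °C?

Primer P2, 52°C

Primer P1: A+T=11, G+C=3 → Tm = 2(11)+4(3) = 34°C
Primer P2: A+T=6, G+C=10 → Tm = 2(6)+4(10) = 52°C
34°C vs 52°C → primer P2 is higher.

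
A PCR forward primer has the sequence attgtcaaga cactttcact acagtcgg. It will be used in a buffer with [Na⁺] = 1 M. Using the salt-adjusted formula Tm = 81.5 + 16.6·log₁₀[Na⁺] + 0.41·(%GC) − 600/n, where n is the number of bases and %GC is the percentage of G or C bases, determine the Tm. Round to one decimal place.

77.6°C

Length n = 28. Counting bases: A=8, G=5, C=7, T=8
G+C = 12, so %GC = 12/28 × 100 = 42.857%
Salt term: 16.6 × (0) = 0
GC term: 0.41 × 42.857 = 17.571; length term: −600/28 = −21.429
Tm = 81.5 + (0) + 17.571 − 21.429 = 77.642 → 77.6°C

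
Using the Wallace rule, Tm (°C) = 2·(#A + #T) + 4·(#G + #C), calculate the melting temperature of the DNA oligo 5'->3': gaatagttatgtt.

32°C

Base counts: G=3, T=6, C=0, A=4
So N_AT = 10 and N_GC = 3.
Tm = 2(10) + 4(3) = 20 + 12 = 32°C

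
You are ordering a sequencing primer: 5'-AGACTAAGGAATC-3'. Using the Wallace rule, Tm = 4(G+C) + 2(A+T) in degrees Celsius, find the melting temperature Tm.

36°C

Base counts: G=3, C=2, T=2, A=6
So N_AT = 8 and N_GC = 5.
Tm = 2×8 + 4×5 = 36°C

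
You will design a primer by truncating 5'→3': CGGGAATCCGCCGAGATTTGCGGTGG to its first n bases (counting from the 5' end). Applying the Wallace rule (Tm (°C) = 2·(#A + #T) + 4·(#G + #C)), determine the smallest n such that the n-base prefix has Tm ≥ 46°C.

n = 13

First 12 bases: CGGGAATCCGCC → Tm = 42°C (< 46°C)
First 13 bases: CGGGAATCCGCCG → Tm = 46°C (≥ 46°C)
Since every base adds ≥2°C, Tm only increases with n, so the threshold is first crossed at n = 13.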